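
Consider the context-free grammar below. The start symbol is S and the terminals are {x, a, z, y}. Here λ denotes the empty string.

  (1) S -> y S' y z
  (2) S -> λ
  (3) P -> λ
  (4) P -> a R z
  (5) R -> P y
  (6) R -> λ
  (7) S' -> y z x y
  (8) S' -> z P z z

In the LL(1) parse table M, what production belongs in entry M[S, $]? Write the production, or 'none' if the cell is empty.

S -> λ

FIRST(S) = {λ, y}
FIRST(P) = {λ, a}
FIRST(S') = {y, z}
FIRST(R) = {λ, a, y}  (via P y)
FOLLOW(S) includes $ since S is the start symbol.
FOLLOW(S): S appears on no right-hand side. Thus FOLLOW(S) = {$}.
For S -> y S' y z: FIRST(y S' y z) = {y}, so it goes in M[S, t] for t ∈ {y}.
For S -> λ: FIRST(λ) = {λ}, so it goes in M[S, t] for t ∈ {}; since λ ∈ FIRST, also for every t ∈ FOLLOW(S) = {$}.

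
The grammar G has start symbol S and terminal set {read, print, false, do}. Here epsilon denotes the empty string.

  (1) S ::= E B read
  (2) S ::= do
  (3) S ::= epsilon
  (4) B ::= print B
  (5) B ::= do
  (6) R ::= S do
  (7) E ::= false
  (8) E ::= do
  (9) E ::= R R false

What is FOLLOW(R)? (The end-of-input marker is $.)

FIRST(B): from B::=print B we get {print}; from B::=do we get {do}. So FIRST(B) = {do, print}.
FIRST(S): from S::=E B read we get {do, false}; from S::=do we get {do}; from S::=epsilon we get {epsilon}. So FIRST(S) = {epsilon, do, false}.
FIRST(R): from R::=S do we get {do, false}. So FIRST(R) = {do, false}.
FIRST(E): from E::=false we get {false}; from E::=do we get {do}; from E::=R R false we get {do, false}. So FIRST(E) = {do, false}.
FOLLOW(S) includes $ since S is the start symbol.
FOLLOW(S): in R::=S do, S is followed by do with FIRST {do}. Thus FOLLOW(S) = {$, do}.
FOLLOW(B): in S::=E B read, B is followed by read with FIRST {read}; in B::=print B, the suffix after B is empty (adds nothing new). Thus FOLLOW(B) = {read}.
FOLLOW(R): in E::=R R false (occurrence 1), R is followed by R false with FIRST {do, false}; in E::=R R false (occurrence 2), R is followed by false with FIRST {false}. Thus FOLLOW(R) = {do, false}.
FOLLOW(E): in S::=E B read, E is followed by B read with FIRST {do, print}. Thus FOLLOW(E) = {do, print}.

{do, false}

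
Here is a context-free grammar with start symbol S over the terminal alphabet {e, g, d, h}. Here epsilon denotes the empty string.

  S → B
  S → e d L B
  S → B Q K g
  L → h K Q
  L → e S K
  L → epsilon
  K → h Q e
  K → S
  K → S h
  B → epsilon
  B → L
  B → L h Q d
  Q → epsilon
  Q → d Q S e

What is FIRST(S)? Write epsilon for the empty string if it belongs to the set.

FIRST(L): from L→h K Q we get {h}; from L→e S K we get {e}; from L→epsilon we get {epsilon}. So FIRST(L) = {epsilon, e, h}.
FIRST(Q): from Q→epsilon we get {epsilon}; from Q→d Q S e we get {d}. So FIRST(Q) = {epsilon, d}.
FIRST(B): from B→epsilon we get {epsilon}; from B→L we get {epsilon, e, h}; from B→L h Q d we get {e, h}. So FIRST(B) = {epsilon, e, h}.
FIRST(S): from S→B we get {epsilon, e, h}; from S→e d L B we get {e}; from S→B Q K g we get {d, e, g, h}. So FIRST(S) = {epsilon, d, e, g, h}.
FIRST(K): from K→h Q e we get {h}; from K→S we get {epsilon, d, e, g, h}; from K→S h we get {d, e, g, h}. So FIRST(K) = {epsilon, d, e, g, h}.

{epsilon, d, e, g, h}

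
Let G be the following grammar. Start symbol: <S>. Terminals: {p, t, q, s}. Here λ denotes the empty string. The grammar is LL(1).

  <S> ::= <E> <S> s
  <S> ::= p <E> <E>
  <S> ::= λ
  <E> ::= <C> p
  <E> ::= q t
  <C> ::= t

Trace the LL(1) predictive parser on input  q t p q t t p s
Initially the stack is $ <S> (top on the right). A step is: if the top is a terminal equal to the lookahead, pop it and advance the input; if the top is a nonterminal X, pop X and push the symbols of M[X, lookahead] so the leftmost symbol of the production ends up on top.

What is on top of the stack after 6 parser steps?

     Stack          Input              Action
  1  $ <S>          q t p q t t p s $  expand <S> ::= <E> <S> s
  2  $ s <S> <E>    q t p q t t p s $  expand <E> ::= q t
  3  $ s <S> t q    q t p q t t p s $  match q
  4  $ s <S> t      t p q t t p s $    match t
  5  $ s <S>        p q t t p s $      expand <S> ::= p <E> <E>
  6  $ s <E> <E> p  p q t t p s $      match p
Stack after step 6: $ s <E> <E> (top = <E>).

<E>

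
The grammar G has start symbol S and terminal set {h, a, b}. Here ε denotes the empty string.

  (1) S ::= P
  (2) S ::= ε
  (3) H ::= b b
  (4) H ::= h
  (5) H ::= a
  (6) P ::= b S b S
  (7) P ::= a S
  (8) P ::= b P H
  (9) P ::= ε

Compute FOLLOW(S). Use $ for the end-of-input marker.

FIRST(H): from H::=b b we get {b}; from H::=h we get {h}; from H::=a we get {a}. So FIRST(H) = {a, b, h}.
FIRST(P): from P::=b S b S we get {b}; from P::=a S we get {a}; from P::=b P H we get {b}; from P::=ε we get {ε}. So FIRST(P) = {ε, a, b}.
FIRST(S): from S::=P we get {ε, a, b}; from S::=ε we get {ε}. So FIRST(S) = {ε, a, b}.
FOLLOW(S) includes $ since S is the start symbol.
FOLLOW(S): in P::=b S b S (occurrence 1), S is followed by b S with FIRST {b}; in P::=b S b S (occurrence 2), the suffix after S is empty, so FOLLOW(S) ⊇ FOLLOW(P) = {$, a, b, h}; in P::=a S, the suffix after S is empty, so FOLLOW(S) ⊇ FOLLOW(P) = {$, a, b, h}. Thus FOLLOW(S) = {$, a, b, h}.
FOLLOW(P): in S::=P, the suffix after P is empty, so FOLLOW(P) ⊇ FOLLOW(S) = {$, a, b, h}; in P::=b P H, P is followed by H with FIRST {a, b, h}. Thus FOLLOW(P) = {$, a, b, h}.
FOLLOW(H): in P::=b P H, the suffix after H is empty, so FOLLOW(H) ⊇ FOLLOW(P) = {$, a, b, h}. Thus FOLLOW(H) = {$, a, b, h}.

{$, a, b, h}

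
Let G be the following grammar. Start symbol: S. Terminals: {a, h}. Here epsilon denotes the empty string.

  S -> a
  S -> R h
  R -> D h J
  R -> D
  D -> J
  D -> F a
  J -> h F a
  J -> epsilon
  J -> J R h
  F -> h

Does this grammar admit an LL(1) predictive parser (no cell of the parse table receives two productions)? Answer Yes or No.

No

FIRST(S) = {a, h}
FIRST(R) = {epsilon, h}
FIRST(D) = {epsilon, h}
FIRST(J) = {epsilon, h}
FIRST(F) = {h}
FOLLOW(S) = {$}
FOLLOW(R) = {h}
FOLLOW(D) = {h}
FOLLOW(J) = {h}
FOLLOW(F) = {a}
Cell M[D, h] receives both D -> J and D -> F a — the grammar is not LL(1).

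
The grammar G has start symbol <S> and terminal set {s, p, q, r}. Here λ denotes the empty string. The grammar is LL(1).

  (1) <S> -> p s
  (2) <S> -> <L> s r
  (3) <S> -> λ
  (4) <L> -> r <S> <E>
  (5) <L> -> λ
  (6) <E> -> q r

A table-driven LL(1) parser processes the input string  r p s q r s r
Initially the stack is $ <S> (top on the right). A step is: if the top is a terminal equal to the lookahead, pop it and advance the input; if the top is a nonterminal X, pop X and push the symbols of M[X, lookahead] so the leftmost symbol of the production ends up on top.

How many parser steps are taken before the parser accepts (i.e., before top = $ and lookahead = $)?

step 1: stack=$ <S>  input=r p s q r s r $  — expand <S> -> <L> s r
step 2: stack=$ r s <L>  input=r p s q r s r $  — expand <L> -> r <S> <E>
step 3: stack=$ r s <E> <S> r  input=r p s q r s r $  — match r
step 4: stack=$ r s <E> <S>  input=p s q r s r $  — expand <S> -> p s
step 5: stack=$ r s <E> s p  input=p s q r s r $  — match p
step 6: stack=$ r s <E> s  input=s q r s r $  — match s
step 7: stack=$ r s <E>  input=q r s r $  — expand <E> -> q r
step 8: stack=$ r s r q  input=q r s r $  — match q
step 9: stack=$ r s r  input=r s r $  — match r
step 10: stack=$ r s  input=s r $  — match s
step 11: stack=$ r  input=r $  — match r
Accept reached after 11 steps.

11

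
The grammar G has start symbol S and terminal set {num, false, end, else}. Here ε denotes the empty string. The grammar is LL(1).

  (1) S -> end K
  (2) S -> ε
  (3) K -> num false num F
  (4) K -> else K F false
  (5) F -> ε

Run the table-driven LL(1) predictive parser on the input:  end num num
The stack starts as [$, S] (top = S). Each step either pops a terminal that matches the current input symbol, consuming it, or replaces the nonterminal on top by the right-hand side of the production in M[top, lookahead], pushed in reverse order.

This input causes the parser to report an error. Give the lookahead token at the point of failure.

num

     Stack              Input          Action
  1  $ S                end num num $  expand S -> end K
  2  $ K end            end num num $  match end
  3  $ K                num num $      expand K -> num false num F
  4  $ F num false num  num num $      match num
  5  $ F num false      num $          error: top is terminal false but lookahead is num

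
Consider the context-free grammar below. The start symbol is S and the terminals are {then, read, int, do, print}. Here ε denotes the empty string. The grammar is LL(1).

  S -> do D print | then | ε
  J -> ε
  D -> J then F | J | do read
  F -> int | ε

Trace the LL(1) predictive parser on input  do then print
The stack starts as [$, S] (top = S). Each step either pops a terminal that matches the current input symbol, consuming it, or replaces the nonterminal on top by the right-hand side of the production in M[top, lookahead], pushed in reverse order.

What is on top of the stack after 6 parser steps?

     Stack             Input            Action
  1  $ S               do then print $  expand S -> do D print
  2  $ print D do      do then print $  match do
  3  $ print D         then print $     expand D -> J then F
  4  $ print F then J  then print $     expand J -> ε
  5  $ print F then    then print $     match then
  6  $ print F         print $          expand F -> ε
Stack after step 6: $ print (top = print).

print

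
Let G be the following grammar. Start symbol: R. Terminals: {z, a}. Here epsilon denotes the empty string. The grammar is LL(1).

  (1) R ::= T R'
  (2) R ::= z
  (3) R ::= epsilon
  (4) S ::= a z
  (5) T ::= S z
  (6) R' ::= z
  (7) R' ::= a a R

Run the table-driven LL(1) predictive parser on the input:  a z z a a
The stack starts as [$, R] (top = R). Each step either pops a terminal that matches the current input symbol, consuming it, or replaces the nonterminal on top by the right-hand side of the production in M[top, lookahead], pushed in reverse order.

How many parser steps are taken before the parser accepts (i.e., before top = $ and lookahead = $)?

      Stack       Input        Action
   1  $ R         a z z a a $  expand R ::= T R'
   2  $ R' T      a z z a a $  expand T ::= S z
   3  $ R' z S    a z z a a $  expand S ::= a z
   4  $ R' z z a  a z z a a $  match a
   5  $ R' z z    z z a a $    match z
   6  $ R' z      z a a $      match z
   7  $ R'        a a $        expand R' ::= a a R
   8  $ R a a     a a $        match a
   9  $ R a       a $          match a
  10  $ R         $            expand R ::= epsilon
Accept reached after 10 steps.

10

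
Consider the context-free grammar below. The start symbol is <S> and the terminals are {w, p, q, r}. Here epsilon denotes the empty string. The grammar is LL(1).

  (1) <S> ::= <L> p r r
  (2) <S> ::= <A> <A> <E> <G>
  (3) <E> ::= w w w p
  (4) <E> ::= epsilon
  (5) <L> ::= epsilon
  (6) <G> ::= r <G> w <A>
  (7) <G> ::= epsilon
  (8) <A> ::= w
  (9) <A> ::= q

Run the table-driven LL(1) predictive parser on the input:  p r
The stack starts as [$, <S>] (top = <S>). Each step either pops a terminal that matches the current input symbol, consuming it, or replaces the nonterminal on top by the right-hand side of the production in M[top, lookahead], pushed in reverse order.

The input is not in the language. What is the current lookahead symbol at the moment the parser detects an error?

     Stack        Input  Action
  1  $ <S>        p r $  expand <S> ::= <L> p r r
  2  $ r r p <L>  p r $  expand <L> ::= epsilon
  3  $ r r p      p r $  match p
  4  $ r r        r $    match r
  5  $ r          $      error: top is terminal r but lookahead is $

$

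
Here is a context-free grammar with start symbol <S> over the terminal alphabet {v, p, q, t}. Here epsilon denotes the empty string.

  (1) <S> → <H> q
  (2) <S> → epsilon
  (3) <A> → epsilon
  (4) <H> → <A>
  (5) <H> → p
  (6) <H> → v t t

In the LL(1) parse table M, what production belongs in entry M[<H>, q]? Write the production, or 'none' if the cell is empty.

<H> → <A>

FIRST(<A>): from <A>→epsilon we get {epsilon}. So FIRST(<A>) = {epsilon}.
FIRST(<H>): from <H>→<A> we get {epsilon}; from <H>→p we get {p}; from <H>→v t t we get {v}. So FIRST(<H>) = {epsilon, p, v}.
FIRST(<S>): from <S>→<H> q we get {p, q, v}; from <S>→epsilon we get {epsilon}. So FIRST(<S>) = {epsilon, p, q, v}.
FOLLOW(<S>) includes $ since <S> is the start symbol.
FOLLOW(<H>): in <S>→<H> q, <H> is followed by q with FIRST {q}. Thus FOLLOW(<H>) = {q}.
For <H> → <A>: FIRST(<A>) = {epsilon}, so it goes in M[<H>, t] for t ∈ {}; since epsilon ∈ FIRST, also for every t ∈ FOLLOW(<H>) = {q}.
For <H> → p: FIRST(p) = {p}, so it goes in M[<H>, t] for t ∈ {p}.
For <H> → v t t: FIRST(v t t) = {v}, so it goes in M[<H>, t] for t ∈ {v}.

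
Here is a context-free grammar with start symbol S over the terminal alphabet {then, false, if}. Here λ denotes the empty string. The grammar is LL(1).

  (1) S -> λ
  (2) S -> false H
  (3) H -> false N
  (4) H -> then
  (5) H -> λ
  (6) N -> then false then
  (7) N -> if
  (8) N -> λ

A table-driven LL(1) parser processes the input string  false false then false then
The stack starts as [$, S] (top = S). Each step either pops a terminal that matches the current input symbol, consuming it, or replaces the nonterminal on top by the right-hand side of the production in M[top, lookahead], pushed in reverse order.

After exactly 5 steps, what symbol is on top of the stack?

     Stack      Input                          Action
  1  $ S        false false then false then $  expand S -> false H
  2  $ H false  false false then false then $  match false
  3  $ H        false then false then $        expand H -> false N
  4  $ N false  false then false then $        match false
  5  $ N        then false then $              expand N -> then false then
Stack after step 5: $ then false then (top = then).

then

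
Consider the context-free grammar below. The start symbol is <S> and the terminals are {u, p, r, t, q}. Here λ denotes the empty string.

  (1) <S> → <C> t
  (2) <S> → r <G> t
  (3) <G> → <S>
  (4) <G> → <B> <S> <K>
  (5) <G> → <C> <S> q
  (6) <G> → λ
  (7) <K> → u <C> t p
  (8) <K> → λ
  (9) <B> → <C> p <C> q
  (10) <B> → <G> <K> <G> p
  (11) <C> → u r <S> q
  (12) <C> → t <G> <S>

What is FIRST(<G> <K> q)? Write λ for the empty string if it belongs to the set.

FIRST(<K>): from <K>→u <C> t p we get {u}; from <K>→λ we get {λ}. So FIRST(<K>) = {λ, u}.
FIRST(<C>): from <C>→u r <S> q we get {u}; from <C>→t <G> <S> we get {t}. So FIRST(<C>) = {t, u}.
FIRST(<S>): from <S>→<C> t we get {t, u}; from <S>→r <G> t we get {r}. So FIRST(<S>) = {r, t, u}.
FIRST(<G>): from <G>→<S> we get {r, t, u}; from <G>→<B> <S> <K> we get {p, r, t, u}; from <G>→<C> <S> q we get {t, u}; from <G>→λ we get {λ}. So FIRST(<G>) = {λ, p, r, t, u}.
FIRST(<B>): from <B>→<C> p <C> q we get {t, u}; from <B>→<G> <K> <G> p we get {p, r, t, u}. So FIRST(<B>) = {p, r, t, u}.
FIRST(<G> <K> q): take FIRST of each symbol in turn, carrying on past any symbol whose FIRST contains λ; result {p, q, r, t, u}.

{p, q, r, t, u}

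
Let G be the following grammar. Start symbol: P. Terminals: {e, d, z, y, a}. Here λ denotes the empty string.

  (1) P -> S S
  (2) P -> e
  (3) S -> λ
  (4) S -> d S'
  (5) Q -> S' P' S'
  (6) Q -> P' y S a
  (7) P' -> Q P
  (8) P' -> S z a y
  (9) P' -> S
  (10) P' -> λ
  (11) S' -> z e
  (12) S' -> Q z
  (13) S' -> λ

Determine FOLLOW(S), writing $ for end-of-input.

{$, a, d, e, y, z}

FIRST(S): from S->λ we get {λ}; from S->d S' we get {d}. So FIRST(S) = {λ, d}.
FIRST(P): from P->S S we get {λ, d}; from P->e we get {e}. So FIRST(P) = {λ, d, e}.
FIRST(Q): from Q->S' P' S' we get {λ, d, e, y, z}; from Q->P' y S a we get {d, e, y, z}. So FIRST(Q) = {λ, d, e, y, z}.
FIRST(P'): from P'->Q P we get {λ, d, e, y, z}; from P'->S z a y we get {d, z}; from P'->S we get {λ, d}; from P'->λ we get {λ}. So FIRST(P') = {λ, d, e, y, z}.
FIRST(S'): from S'->z e we get {z}; from S'->Q z we get {d, e, y, z}; from S'->λ we get {λ}. So FIRST(S') = {λ, d, e, y, z}.
FOLLOW(P) includes $ since P is the start symbol.
FOLLOW(P): in P'->Q P, the suffix after P is empty, so FOLLOW(P) ⊇ FOLLOW(P') = {d, e, y, z}. Thus FOLLOW(P) = {$, d, e, y, z}.
FOLLOW(S): in P->S S (occurrence 1), S is followed by S with FIRST {λ, d}; in P->S S (occurrence 1), the suffix after S is nullable, so FOLLOW(S) ⊇ FOLLOW(P) = {$, d, e, y, z}; in P->S S (occurrence 2), the suffix after S is empty, so FOLLOW(S) ⊇ FOLLOW(P) = {$, d, e, y, z}; in Q->P' y S a, S is followed by a with FIRST {a}; in P'->S z a y, S is followed by z a y with FIRST {z}; in P'->S, the suffix after S is empty, so FOLLOW(S) ⊇ FOLLOW(P') = {d, e, y, z}. Thus FOLLOW(S) = {$, a, d, e, y, z}.
FOLLOW(Q): in P'->Q P, Q is followed by P with FIRST {λ, d, e}; in P'->Q P, the suffix after Q is nullable, so FOLLOW(Q) ⊇ FOLLOW(P') = {d, e, y, z}; in S'->Q z, Q is followed by z with FIRST {z}. Thus FOLLOW(Q) = {d, e, y, z}.
FOLLOW(P'): in Q->S' P' S', P' is followed by S' with FIRST {λ, d, e, y, z}; in Q->S' P' S', the suffix after P' is nullable, so FOLLOW(P') ⊇ FOLLOW(Q) = {d, e, y, z}; in Q->P' y S a, P' is followed by y S a with FIRST {y}. Thus FOLLOW(P') = {d, e, y, z}.
FOLLOW(S'): in S->d S', the suffix after S' is empty, so FOLLOW(S') ⊇ FOLLOW(S) = {$, a, d, e, y, z}; in Q->S' P' S' (occurrence 1), S' is followed by P' S' with FIRST {λ, d, e, y, z}; in Q->S' P' S' (occurrence 1), the suffix after S' is nullable, so FOLLOW(S') ⊇ FOLLOW(Q) = {d, e, y, z}; in Q->S' P' S' (occurrence 2), the suffix after S' is empty, so FOLLOW(S') ⊇ FOLLOW(Q) = {d, e, y, z}. Thus FOLLOW(S') = {$, a, d, e, y, z}.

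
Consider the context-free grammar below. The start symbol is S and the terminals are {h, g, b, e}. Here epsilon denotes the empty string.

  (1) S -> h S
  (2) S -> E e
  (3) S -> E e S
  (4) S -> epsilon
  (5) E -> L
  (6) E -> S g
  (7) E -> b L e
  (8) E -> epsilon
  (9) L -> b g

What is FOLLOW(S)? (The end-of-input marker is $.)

FIRST(L): from L->b g we get {b}. So FIRST(L) = {b}.
FIRST(S): from S->h S we get {h}; from S->E e we get {b, e, g, h}; from S->E e S we get {b, e, g, h}; from S->epsilon we get {epsilon}. So FIRST(S) = {epsilon, b, e, g, h}.
FIRST(E): from E->L we get {b}; from E->S g we get {b, e, g, h}; from E->b L e we get {b}; from E->epsilon we get {epsilon}. So FIRST(E) = {epsilon, b, e, g, h}.
FOLLOW(S) includes $ since S is the start symbol.
FOLLOW(S): in S->h S, the suffix after S is empty (adds nothing new); in S->E e S, the suffix after S is empty (adds nothing new); in E->S g, S is followed by g with FIRST {g}. Thus FOLLOW(S) = {$, g}.
FOLLOW(E): in S->E e, E is followed by e with FIRST {e}; in S->E e S, E is followed by e S with FIRST {e}. Thus FOLLOW(E) = {e}.
FOLLOW(L): in E->L, the suffix after L is empty, so FOLLOW(L) ⊇ FOLLOW(E) = {e}; in E->b L e, L is followed by e with FIRST {e}. Thus FOLLOW(L) = {e}.

{$, g}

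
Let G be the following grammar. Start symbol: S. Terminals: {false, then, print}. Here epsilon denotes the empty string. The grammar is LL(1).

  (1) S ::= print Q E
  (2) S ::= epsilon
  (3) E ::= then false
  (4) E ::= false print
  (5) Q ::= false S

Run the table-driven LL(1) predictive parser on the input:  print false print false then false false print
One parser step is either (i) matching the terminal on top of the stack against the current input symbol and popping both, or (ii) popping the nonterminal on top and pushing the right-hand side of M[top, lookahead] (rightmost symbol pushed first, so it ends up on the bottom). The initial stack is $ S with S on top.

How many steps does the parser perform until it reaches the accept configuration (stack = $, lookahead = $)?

step 1: stack=$ S  input=print false print false then false false print $  — expand S ::= print Q E
step 2: stack=$ E Q print  input=print false print false then false false print $  — match print
step 3: stack=$ E Q  input=false print false then false false print $  — expand Q ::= false S
step 4: stack=$ E S false  input=false print false then false false print $  — match false
step 5: stack=$ E S  input=print false then false false print $  — expand S ::= print Q E
step 6: stack=$ E E Q print  input=print false then false false print $  — match print
step 7: stack=$ E E Q  input=false then false false print $  — expand Q ::= false S
step 8: stack=$ E E S false  input=false then false false print $  — match false
step 9: stack=$ E E S  input=then false false print $  — expand S ::= epsilon
step 10: stack=$ E E  input=then false false print $  — expand E ::= then false
step 11: stack=$ E false then  input=then false false print $  — match then
step 12: stack=$ E false  input=false false print $  — match false
step 13: stack=$ E  input=false print $  — expand E ::= false print
step 14: stack=$ print false  input=false print $  — match false
step 15: stack=$ print  input=print $  — match print
Accept reached after 15 steps.

15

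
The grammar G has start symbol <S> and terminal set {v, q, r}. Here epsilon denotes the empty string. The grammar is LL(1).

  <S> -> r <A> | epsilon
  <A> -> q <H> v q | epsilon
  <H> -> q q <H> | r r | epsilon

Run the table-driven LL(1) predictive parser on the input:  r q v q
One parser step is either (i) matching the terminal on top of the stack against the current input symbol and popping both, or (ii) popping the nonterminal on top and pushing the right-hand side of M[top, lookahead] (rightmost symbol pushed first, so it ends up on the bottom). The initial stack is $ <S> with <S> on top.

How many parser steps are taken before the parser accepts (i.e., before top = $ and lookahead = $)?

7

step 1: stack=$ <S>  input=r q v q $  — expand <S> -> r <A>
step 2: stack=$ <A> r  input=r q v q $  — match r
step 3: stack=$ <A>  input=q v q $  — expand <A> -> q <H> v q
step 4: stack=$ q v <H> q  input=q v q $  — match q
step 5: stack=$ q v <H>  input=v q $  — expand <H> -> epsilon
step 6: stack=$ q v  input=v q $  — match v
step 7: stack=$ q  input=q $  — match q
Accept reached after 7 steps.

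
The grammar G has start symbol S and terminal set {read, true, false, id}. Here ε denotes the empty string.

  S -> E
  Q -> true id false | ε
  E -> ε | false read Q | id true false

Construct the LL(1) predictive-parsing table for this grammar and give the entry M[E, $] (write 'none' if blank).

FIRST(Q) = {ε, true}
FIRST(E) = {ε, false, id}
FIRST(S) = {ε, false, id}  (via E)
FOLLOW(S) includes $ since S is the start symbol.
FOLLOW(S): S appears on no right-hand side. Thus FOLLOW(S) = {$}.
FOLLOW(E): in S->E, the suffix after E is empty, so FOLLOW(E) ⊇ FOLLOW(S) = {$}. Thus FOLLOW(E) = {$}.
For E -> ε: FIRST(ε) = {ε}, so it goes in M[E, t] for t ∈ {}; since ε ∈ FIRST, also for every t ∈ FOLLOW(E) = {$}.
For E -> false read Q: FIRST(false read Q) = {false}, so it goes in M[E, t] for t ∈ {false}.
For E -> id true false: FIRST(id true false) = {id}, so it goes in M[E, t] for t ∈ {id}.

E -> ε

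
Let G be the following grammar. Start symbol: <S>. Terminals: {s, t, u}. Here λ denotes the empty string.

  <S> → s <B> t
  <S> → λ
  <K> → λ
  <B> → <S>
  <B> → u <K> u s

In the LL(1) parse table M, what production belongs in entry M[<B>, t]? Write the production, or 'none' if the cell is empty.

<B> → <S>

FIRST(<S>) = {λ, s}
FIRST(<K>) = {λ}
FIRST(<B>) = {λ, s, u}  (via <S>)
FOLLOW(<S>) includes $ since <S> is the start symbol.
FOLLOW(<B>): in <S>→s <B> t, <B> is followed by t with FIRST {t}. Thus FOLLOW(<B>) = {t}.
For <B> → <S>: FIRST(<S>) = {λ, s}, so it goes in M[<B>, t] for t ∈ {s}; since λ ∈ FIRST, also for every t ∈ FOLLOW(<B>) = {t}.
For <B> → u <K> u s: FIRST(u <K> u s) = {u}, so it goes in M[<B>, t] for t ∈ {u}.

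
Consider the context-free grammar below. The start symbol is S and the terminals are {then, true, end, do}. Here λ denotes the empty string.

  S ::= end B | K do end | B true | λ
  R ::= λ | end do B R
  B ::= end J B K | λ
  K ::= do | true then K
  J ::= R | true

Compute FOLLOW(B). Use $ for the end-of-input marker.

{$, do, end, true}

FIRST(R) = {λ, end}
FIRST(B) = {λ, end}
FIRST(K) = {do, true}
FIRST(S) = {λ, do, end, true}  (via K do end, B true)
FIRST(J) = {λ, end, true}  (via R)
FOLLOW(S) includes $ since S is the start symbol.
FOLLOW(S): S appears on no right-hand side. Thus FOLLOW(S) = {$}.
FOLLOW(J): in B::=end J B K, J is followed by B K with FIRST {do, end, true}. Thus FOLLOW(J) = {do, end, true}.
FOLLOW(R): in R::=end do B R, the suffix after R is empty (adds nothing new); in J::=R, the suffix after R is empty, so FOLLOW(R) ⊇ FOLLOW(J) = {do, end, true}. Thus FOLLOW(R) = {do, end, true}.
FOLLOW(B): in S::=end B, the suffix after B is empty, so FOLLOW(B) ⊇ FOLLOW(S) = {$}; in S::=B true, B is followed by true with FIRST {true}; in R::=end do B R, B is followed by R with FIRST {λ, end}; in R::=end do B R, the suffix after B is nullable, so FOLLOW(B) ⊇ FOLLOW(R) = {do, end, true}; in B::=end J B K, B is followed by K with FIRST {do, true}. Thus FOLLOW(B) = {$, do, end, true}.
FOLLOW(K): in S::=K do end, K is followed by do end with FIRST {do}; in B::=end J B K, the suffix after K is empty, so FOLLOW(K) ⊇ FOLLOW(B) = {$, do, end, true}; in K::=true then K, the suffix after K is empty (adds nothing new). Thus FOLLOW(K) = {$, do, end, true}.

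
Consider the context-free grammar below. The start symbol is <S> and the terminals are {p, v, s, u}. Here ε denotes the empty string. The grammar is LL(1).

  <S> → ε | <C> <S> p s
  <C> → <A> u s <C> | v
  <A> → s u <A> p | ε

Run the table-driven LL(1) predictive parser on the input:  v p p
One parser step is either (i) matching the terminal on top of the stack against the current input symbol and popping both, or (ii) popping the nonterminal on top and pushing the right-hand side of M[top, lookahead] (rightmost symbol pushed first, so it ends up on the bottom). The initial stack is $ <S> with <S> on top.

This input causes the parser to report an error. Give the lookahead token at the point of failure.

p

step 1: stack=$ <S>  input=v p p $  — expand <S> → <C> <S> p s
step 2: stack=$ s p <S> <C>  input=v p p $  — expand <C> → v
step 3: stack=$ s p <S> v  input=v p p $  — match v
step 4: stack=$ s p <S>  input=p p $  — expand <S> → ε
step 5: stack=$ s p  input=p p $  — match p
step 6: stack=$ s  input=p $  — error: top is terminal s but lookahead is p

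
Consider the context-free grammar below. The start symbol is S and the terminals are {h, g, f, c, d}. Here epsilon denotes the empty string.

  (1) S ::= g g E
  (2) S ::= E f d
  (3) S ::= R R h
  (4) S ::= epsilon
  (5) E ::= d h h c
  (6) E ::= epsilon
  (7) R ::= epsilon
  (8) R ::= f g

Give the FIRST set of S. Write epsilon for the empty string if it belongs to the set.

FIRST(E) = {epsilon, d}
FIRST(R) = {epsilon, f}
FIRST(S) = {epsilon, d, f, g, h}  (via E f d, R R h)

{epsilon, d, f, g, h}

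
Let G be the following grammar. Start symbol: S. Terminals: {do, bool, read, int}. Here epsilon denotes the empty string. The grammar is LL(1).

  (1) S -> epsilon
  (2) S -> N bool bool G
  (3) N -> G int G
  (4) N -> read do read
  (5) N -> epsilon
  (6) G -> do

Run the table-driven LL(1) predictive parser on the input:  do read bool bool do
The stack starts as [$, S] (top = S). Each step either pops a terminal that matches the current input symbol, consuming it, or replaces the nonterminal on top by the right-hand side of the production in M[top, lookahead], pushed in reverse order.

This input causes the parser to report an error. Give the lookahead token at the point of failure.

read

     Stack                   Input                   Action
  1  $ S                     do read bool bool do $  expand S -> N bool bool G
  2  $ G bool bool N         do read bool bool do $  expand N -> G int G
  3  $ G bool bool G int G   do read bool bool do $  expand G -> do
  4  $ G bool bool G int do  do read bool bool do $  match do
  5  $ G bool bool G int     read bool bool do $     error: top is terminal int but lookahead is read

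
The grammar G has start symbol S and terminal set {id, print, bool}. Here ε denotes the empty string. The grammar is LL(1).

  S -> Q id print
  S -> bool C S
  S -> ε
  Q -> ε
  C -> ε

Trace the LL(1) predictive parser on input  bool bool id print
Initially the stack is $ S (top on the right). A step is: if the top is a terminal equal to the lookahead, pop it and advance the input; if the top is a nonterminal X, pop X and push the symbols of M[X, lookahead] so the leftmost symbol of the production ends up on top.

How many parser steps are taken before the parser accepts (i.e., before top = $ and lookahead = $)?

      Stack         Input                 Action
   1  $ S           bool bool id print $  expand S -> bool C S
   2  $ S C bool    bool bool id print $  match bool
   3  $ S C         bool id print $       expand C -> ε
   4  $ S           bool id print $       expand S -> bool C S
   5  $ S C bool    bool id print $       match bool
   6  $ S C         id print $            expand C -> ε
   7  $ S           id print $            expand S -> Q id print
   8  $ print id Q  id print $            expand Q -> ε
   9  $ print id    id print $            match id
  10  $ print       print $               match print
Accept reached after 10 steps.

10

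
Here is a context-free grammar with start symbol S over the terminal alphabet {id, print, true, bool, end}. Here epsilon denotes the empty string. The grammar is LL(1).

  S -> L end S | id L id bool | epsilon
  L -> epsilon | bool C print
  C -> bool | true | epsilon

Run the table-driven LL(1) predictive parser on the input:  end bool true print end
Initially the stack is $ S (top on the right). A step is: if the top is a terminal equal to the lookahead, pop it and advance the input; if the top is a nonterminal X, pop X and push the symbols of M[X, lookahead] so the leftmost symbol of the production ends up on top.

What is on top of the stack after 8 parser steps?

step 1: stack=$ S  input=end bool true print end $  — expand S -> L end S
step 2: stack=$ S end L  input=end bool true print end $  — expand L -> epsilon
step 3: stack=$ S end  input=end bool true print end $  — match end
step 4: stack=$ S  input=bool true print end $  — expand S -> L end S
step 5: stack=$ S end L  input=bool true print end $  — expand L -> bool C print
step 6: stack=$ S end print C bool  input=bool true print end $  — match bool
step 7: stack=$ S end print C  input=true print end $  — expand C -> true
step 8: stack=$ S end print true  input=true print end $  — match true
Stack after step 8: $ S end print (top = print).

print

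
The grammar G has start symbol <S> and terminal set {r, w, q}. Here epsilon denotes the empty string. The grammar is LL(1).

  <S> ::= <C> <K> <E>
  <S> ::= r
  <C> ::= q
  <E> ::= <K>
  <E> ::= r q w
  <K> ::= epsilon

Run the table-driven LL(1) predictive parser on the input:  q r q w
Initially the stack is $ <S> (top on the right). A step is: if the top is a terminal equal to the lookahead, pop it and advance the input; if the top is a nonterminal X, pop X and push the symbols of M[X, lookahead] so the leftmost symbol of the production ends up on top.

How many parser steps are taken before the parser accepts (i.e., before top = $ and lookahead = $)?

step 1: stack=$ <S>  input=q r q w $  — expand <S> ::= <C> <K> <E>
step 2: stack=$ <E> <K> <C>  input=q r q w $  — expand <C> ::= q
step 3: stack=$ <E> <K> q  input=q r q w $  — match q
step 4: stack=$ <E> <K>  input=r q w $  — expand <K> ::= epsilon
step 5: stack=$ <E>  input=r q w $  — expand <E> ::= r q w
step 6: stack=$ w q r  input=r q w $  — match r
step 7: stack=$ w q  input=q w $  — match q
step 8: stack=$ w  input=w $  — match w
Accept reached after 8 steps.

8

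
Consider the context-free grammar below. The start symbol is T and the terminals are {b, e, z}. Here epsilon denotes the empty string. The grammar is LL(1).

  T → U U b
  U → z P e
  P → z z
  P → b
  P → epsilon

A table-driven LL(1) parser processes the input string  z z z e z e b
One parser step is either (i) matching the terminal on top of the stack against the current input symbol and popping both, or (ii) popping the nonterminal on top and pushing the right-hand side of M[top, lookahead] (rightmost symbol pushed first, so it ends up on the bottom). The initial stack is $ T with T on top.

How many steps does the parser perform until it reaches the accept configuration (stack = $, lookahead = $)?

12

step 1: stack=$ T  input=z z z e z e b $  — expand T → U U b
step 2: stack=$ b U U  input=z z z e z e b $  — expand U → z P e
step 3: stack=$ b U e P z  input=z z z e z e b $  — match z
step 4: stack=$ b U e P  input=z z e z e b $  — expand P → z z
step 5: stack=$ b U e z z  input=z z e z e b $  — match z
step 6: stack=$ b U e z  input=z e z e b $  — match z
step 7: stack=$ b U e  input=e z e b $  — match e
step 8: stack=$ b U  input=z e b $  — expand U → z P e
step 9: stack=$ b e P z  input=z e b $  — match z
step 10: stack=$ b e P  input=e b $  — expand P → epsilon
step 11: stack=$ b e  input=e b $  — match e
step 12: stack=$ b  input=b $  — match b
Accept reached after 12 steps.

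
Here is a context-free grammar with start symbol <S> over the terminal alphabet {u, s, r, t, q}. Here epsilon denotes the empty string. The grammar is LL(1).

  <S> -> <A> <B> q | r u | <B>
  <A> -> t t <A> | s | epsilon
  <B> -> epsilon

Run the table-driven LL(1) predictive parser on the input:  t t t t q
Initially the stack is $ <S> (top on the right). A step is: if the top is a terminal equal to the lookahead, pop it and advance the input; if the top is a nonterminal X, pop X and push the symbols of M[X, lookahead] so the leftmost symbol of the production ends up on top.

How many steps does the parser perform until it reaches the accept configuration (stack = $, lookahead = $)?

10

      Stack            Input        Action
   1  $ <S>            t t t t q $  expand <S> -> <A> <B> q
   2  $ q <B> <A>      t t t t q $  expand <A> -> t t <A>
   3  $ q <B> <A> t t  t t t t q $  match t
   4  $ q <B> <A> t    t t t q $    match t
   5  $ q <B> <A>      t t q $      expand <A> -> t t <A>
   6  $ q <B> <A> t t  t t q $      match t
   7  $ q <B> <A> t    t q $        match t
   8  $ q <B> <A>      q $          expand <A> -> epsilon
   9  $ q <B>          q $          expand <B> -> epsilon
  10  $ q              q $          match q
Accept reached after 10 steps.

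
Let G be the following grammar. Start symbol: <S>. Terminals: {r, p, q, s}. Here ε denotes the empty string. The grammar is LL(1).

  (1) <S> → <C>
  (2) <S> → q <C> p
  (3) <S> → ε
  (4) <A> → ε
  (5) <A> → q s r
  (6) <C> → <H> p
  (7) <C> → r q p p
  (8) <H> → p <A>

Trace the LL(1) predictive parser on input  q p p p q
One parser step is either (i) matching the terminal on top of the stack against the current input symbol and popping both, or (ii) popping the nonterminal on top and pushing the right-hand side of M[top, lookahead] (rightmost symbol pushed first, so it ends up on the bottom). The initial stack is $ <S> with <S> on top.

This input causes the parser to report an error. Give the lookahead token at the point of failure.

step 1: stack=$ <S>  input=q p p p q $  — expand <S> → q <C> p
step 2: stack=$ p <C> q  input=q p p p q $  — match q
step 3: stack=$ p <C>  input=p p p q $  — expand <C> → <H> p
step 4: stack=$ p p <H>  input=p p p q $  — expand <H> → p <A>
step 5: stack=$ p p <A> p  input=p p p q $  — match p
step 6: stack=$ p p <A>  input=p p q $  — expand <A> → ε
step 7: stack=$ p p  input=p p q $  — match p
step 8: stack=$ p  input=p q $  — match p
step 9: stack=$  input=q $  — error: stack empty but input remains

q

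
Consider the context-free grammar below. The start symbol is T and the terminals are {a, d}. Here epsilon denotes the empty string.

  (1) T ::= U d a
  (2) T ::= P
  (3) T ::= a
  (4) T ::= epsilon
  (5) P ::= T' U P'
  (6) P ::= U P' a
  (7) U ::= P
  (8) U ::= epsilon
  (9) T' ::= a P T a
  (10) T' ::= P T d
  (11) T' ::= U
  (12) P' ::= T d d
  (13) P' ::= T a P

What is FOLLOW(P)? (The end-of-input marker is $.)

{$, a, d}

FIRST(T) = {epsilon, a, d}  (via U d a, P)
FIRST(P') = {a, d}  (via T d d, T a P)
FIRST(P) = {a, d}  (via T' U P', U P' a)
FIRST(U) = {epsilon, a, d}  (via P)
FIRST(T') = {epsilon, a, d}  (via P T d, U)
FOLLOW(T) includes $ since T is the start symbol.
FOLLOW(T): in T'::=a P T a, T is followed by a with FIRST {a}; in T'::=P T d, T is followed by d with FIRST {d}; in P'::=T d d, T is followed by d d with FIRST {d}; in P'::=T a P, T is followed by a P with FIRST {a}. Thus FOLLOW(T) = {$, a, d}.
FOLLOW(T'): in P::=T' U P', T' is followed by U P' with FIRST {a, d}. Thus FOLLOW(T') = {a, d}.
FOLLOW(U): in T::=U d a, U is followed by d a with FIRST {d}; in P::=T' U P', U is followed by P' with FIRST {a, d}; in P::=U P' a, U is followed by P' a with FIRST {a, d}; in T'::=U, the suffix after U is empty, so FOLLOW(U) ⊇ FOLLOW(T') = {a, d}. Thus FOLLOW(U) = {a, d}.
FOLLOW(P): in T::=P, the suffix after P is empty, so FOLLOW(P) ⊇ FOLLOW(T) = {$, a, d}; in U::=P, the suffix after P is empty, so FOLLOW(P) ⊇ FOLLOW(U) = {a, d}; in T'::=a P T a, P is followed by T a with FIRST {a, d}; in T'::=P T d, P is followed by T d with FIRST {a, d}; in P'::=T a P, the suffix after P is empty, so FOLLOW(P) ⊇ FOLLOW(P') = {$, a, d}. Thus FOLLOW(P) = {$, a, d}.
FOLLOW(P'): in P::=T' U P', the suffix after P' is empty, so FOLLOW(P') ⊇ FOLLOW(P) = {$, a, d}; in P::=U P' a, P' is followed by a with FIRST {a}. Thus FOLLOW(P') = {$, a, d}.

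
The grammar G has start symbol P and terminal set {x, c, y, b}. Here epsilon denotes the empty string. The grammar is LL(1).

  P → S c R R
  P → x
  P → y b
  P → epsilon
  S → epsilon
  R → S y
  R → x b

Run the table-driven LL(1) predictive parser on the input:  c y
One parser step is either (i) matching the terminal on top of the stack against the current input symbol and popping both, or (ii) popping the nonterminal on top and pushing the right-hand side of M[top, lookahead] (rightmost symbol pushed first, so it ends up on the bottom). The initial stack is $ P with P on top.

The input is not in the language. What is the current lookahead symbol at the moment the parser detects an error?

$

step 1: stack=$ P  input=c y $  — expand P → S c R R
step 2: stack=$ R R c S  input=c y $  — expand S → epsilon
step 3: stack=$ R R c  input=c y $  — match c
step 4: stack=$ R R  input=y $  — expand R → S y
step 5: stack=$ R y S  input=y $  — expand S → epsilon
step 6: stack=$ R y  input=y $  — match y
step 7: stack=$ R  input=$  — error: M[R, $] is empty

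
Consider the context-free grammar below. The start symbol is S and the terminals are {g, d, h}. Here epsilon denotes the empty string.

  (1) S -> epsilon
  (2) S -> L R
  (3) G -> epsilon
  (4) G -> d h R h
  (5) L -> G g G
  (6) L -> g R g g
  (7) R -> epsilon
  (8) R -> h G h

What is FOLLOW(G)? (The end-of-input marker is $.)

FIRST(G) = {epsilon, d}
FIRST(R) = {epsilon, h}
FIRST(L) = {d, g}  (via G g G)
FIRST(S) = {epsilon, d, g}  (via L R)
FOLLOW(S) includes $ since S is the start symbol.
FOLLOW(S): S appears on no right-hand side. Thus FOLLOW(S) = {$}.
FOLLOW(L): in S->L R, L is followed by R with FIRST {epsilon, h}; in S->L R, the suffix after L is nullable, so FOLLOW(L) ⊇ FOLLOW(S) = {$}. Thus FOLLOW(L) = {$, h}.
FOLLOW(G): in L->G g G (occurrence 1), G is followed by g G with FIRST {g}; in L->G g G (occurrence 2), the suffix after G is empty, so FOLLOW(G) ⊇ FOLLOW(L) = {$, h}; in R->h G h, G is followed by h with FIRST {h}. Thus FOLLOW(G) = {$, g, h}.
FOLLOW(R): in S->L R, the suffix after R is empty, so FOLLOW(R) ⊇ FOLLOW(S) = {$}; in G->d h R h, R is followed by h with FIRST {h}; in L->g R g g, R is followed by g g with FIRST {g}. Thus FOLLOW(R) = {$, g, h}.

{$, g, h}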